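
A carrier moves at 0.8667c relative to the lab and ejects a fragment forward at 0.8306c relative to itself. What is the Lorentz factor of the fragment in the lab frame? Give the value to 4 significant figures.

u_lab = (0.8306 + 0.8667)/(1 + 0.8306×0.8667) = 1.6973/1.719881 = 0.9868706
γ = 1/√(1 − 0.9868706²) = 6.191

γ ≈ 6.191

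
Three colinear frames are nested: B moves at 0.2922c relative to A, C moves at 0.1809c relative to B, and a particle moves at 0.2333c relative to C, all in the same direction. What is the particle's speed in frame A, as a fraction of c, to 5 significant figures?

Compose boost 2: (0.1809 + 0.2922)/(1 + 0.1809×0.2922) = 0.47310/1.052859 = 0.4493479
Compose boost 3: (0.2333 + 0.4493479)/(1 + 0.2333×0.4493479) = 0.6826479/1.104833 = 0.61787

u ≈ 0.61787c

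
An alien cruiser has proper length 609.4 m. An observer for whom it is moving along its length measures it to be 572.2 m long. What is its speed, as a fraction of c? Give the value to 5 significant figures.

β ≈ 0.34404

γ = L₀/L = 609.4/572.2 = 1.065012
β = √(1 − 1/γ²) = 0.34404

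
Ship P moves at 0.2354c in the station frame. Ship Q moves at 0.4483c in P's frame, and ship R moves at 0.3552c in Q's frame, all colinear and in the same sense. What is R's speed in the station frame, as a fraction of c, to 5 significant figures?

Compose boost 2: (0.4483 + 0.2354)/(1 + 0.4483×0.2354) = 0.68370/1.105530 = 0.6184365
Compose boost 3: (0.3552 + 0.6184365)/(1 + 0.3552×0.6184365) = 0.9736365/1.219669 = 0.79828

u ≈ 0.79828c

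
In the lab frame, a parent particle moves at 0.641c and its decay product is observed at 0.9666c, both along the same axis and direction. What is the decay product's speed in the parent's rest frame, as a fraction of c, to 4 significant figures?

u' ≈ 0.8559c

Inverse velocity addition: u' = (u − v)/(1 − uv/c²)
= (0.9666 − 0.641)/(1 − 0.9666×0.641) = 0.3256/0.380409 = 0.8559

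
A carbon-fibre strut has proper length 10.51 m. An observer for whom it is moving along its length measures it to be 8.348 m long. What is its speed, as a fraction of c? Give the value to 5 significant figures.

γ = L₀/L = 10.51/8.348 = 1.258984
β = √(1 − 1/γ²) = 0.60754

β ≈ 0.60754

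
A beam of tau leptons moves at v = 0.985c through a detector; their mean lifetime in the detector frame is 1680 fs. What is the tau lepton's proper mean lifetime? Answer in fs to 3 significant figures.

τ₀ ≈ 290 fs

γ = 1/√(1 − 0.985²) = 5.7953
Proper time: τ₀ = Δt/γ = 1680/5.7953 = 290 fs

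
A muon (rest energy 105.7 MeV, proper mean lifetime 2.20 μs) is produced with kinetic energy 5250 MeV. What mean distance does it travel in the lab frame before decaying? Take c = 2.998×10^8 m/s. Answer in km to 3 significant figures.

γ = 1 + K/(m₀c²) = 1 + 5250/105.7 = 50.669
β = √(1 − 1/γ²) = 0.99981
Dilated lifetime: γτ₀ = 50.669 × 2.20 μs = 111.47 μs
d = βc·γτ₀ = 0.99981 × (2.998×10^8 m/s) × 0.00011147 s = 33.4 km

d ≈ 33.4 km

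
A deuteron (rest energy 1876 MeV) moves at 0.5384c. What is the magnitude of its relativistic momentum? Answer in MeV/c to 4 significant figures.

p ≈ 1199 MeV/c

γ = 1/√(1 − 0.5384²) = 1.18668
p = γβm₀c = 1.18668 × 0.5384 × 1876 MeV/c = 1199 MeV/c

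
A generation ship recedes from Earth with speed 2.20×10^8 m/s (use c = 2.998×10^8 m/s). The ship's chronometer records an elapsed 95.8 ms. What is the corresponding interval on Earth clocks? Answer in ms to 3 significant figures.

Δt ≈ 141 ms

β = v/c = 2.20×10^8 / 2.998×10^8 = 0.73382
γ = 1/√(1 − 0.73382²) = 1.4720
Time dilation: Δt = γτ₀ = 1.4720 × 95.8 ms = 141 ms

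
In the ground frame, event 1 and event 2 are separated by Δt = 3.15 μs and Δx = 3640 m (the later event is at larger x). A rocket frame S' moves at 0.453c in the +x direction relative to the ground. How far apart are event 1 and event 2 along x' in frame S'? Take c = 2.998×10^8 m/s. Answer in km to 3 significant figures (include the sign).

Δx' ≈ 3.60 km

γ = 1/√(1 − 0.453²) = 1.1217
Δx' = γ(Δx − vΔt) = 1.1217 × (3640 m − 0.453×(2.998×10^8 m/s)×3.15×10^-6 s)
= 1.1217 × (3212.2 m) = 3.60 km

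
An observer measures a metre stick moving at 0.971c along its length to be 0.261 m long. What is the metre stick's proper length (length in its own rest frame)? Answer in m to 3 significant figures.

L₀ ≈ 1.09 m

γ = 1/√(1 − 0.971²) = 4.1827
L₀ = γL = 4.1827 × 0.261 = 1.09 m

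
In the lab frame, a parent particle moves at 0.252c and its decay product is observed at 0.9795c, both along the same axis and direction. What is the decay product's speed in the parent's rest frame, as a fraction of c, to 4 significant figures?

Inverse velocity addition: u' = (u − v)/(1 − uv/c²)
= (0.9795 − 0.252)/(1 − 0.9795×0.252) = 0.7275/0.753166 = 0.9659

u' ≈ 0.9659c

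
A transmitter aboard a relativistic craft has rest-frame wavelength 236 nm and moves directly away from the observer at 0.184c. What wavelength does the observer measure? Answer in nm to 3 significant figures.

λ_obs ≈ 284 nm

Relativistic Doppler: λ_obs = λ_src √((1+β)/(1−β))
= 236 × √(1.1840/0.81600) = 236 × 1.2046 = 284 nm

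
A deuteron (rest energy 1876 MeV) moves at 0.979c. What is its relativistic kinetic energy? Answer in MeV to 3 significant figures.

γ = 1/√(1 − 0.979²) = 4.9053
K = (γ − 1)m₀c² = (4.9053 − 1) × 1876 MeV = 3.9053 × 1876 MeV = 7330 MeV

K ≈ 7330 MeV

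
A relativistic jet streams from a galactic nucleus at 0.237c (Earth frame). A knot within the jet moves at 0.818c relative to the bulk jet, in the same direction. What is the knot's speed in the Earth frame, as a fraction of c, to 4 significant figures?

Relativistic velocity addition: u = (u' + v)/(1 + u'v/c²)
= (0.818 + 0.237)/(1 + 0.818×0.237) = 1.055/1.19387 = 0.8837

u ≈ 0.8837c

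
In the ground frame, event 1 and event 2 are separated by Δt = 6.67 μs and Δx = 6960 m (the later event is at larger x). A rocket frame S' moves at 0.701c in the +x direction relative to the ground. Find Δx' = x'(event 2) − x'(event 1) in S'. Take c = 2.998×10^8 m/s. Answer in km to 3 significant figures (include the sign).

γ = 1/√(1 − 0.701²) = 1.4022
Δx' = γ(Δx − vΔt) = 1.4022 × (6960 m − 0.701×(2.998×10^8 m/s)×6.67×10^-6 s)
= 1.4022 × (5558.2 m) = 7.79 km

Δx' ≈ 7.79 km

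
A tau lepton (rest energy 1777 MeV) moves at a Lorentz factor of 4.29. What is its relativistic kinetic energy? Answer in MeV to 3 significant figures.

γ = 4.29 (given)
K = (γ − 1)m₀c² = (4.29 − 1) × 1777 MeV = 3.2900 × 1777 MeV = 5850 MeV

K ≈ 5850 MeV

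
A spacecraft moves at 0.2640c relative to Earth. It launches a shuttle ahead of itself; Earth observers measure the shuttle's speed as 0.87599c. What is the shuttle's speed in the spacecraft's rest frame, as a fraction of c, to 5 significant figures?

u' ≈ 0.79610c

Inverse velocity addition: u' = (u − v)/(1 − uv/c²)
= (0.87599 − 0.2640)/(1 − 0.87599×0.2640) = 0.61199/0.7687386 = 0.79610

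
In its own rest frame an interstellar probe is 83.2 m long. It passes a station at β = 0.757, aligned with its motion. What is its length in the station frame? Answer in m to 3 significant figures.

γ = 1/√(1 − 0.757²) = 1.5304
Length contraction: L = L₀/γ = 83.2/1.5304 = 54.4 m

L ≈ 54.4 m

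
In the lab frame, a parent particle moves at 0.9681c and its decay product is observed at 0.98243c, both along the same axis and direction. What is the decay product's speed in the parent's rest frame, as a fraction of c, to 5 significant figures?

u' ≈ 0.29299c

Inverse velocity addition: u' = (u − v)/(1 − uv/c²)
= (0.98243 − 0.9681)/(1 − 0.98243×0.9681) = 0.014330/0.04890952 = 0.29299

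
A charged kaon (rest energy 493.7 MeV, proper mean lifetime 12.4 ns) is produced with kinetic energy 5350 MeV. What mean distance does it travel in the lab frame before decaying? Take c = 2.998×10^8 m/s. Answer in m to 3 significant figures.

d ≈ 43.8 m

γ = 1 + K/(m₀c²) = 1 + 5350/493.7 = 11.837
β = √(1 − 1/γ²) = 0.99642
Dilated lifetime: γτ₀ = 11.837 × 12.4 ns = 146.77 ns
d = βc·γτ₀ = 0.99642 × (2.998×10^8 m/s) × 1.4677×10^-7 s = 43.8 m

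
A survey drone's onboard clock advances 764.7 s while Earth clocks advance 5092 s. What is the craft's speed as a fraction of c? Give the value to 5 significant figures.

β ≈ 0.98866

γ = Δt/τ₀ = 5092/764.7 = 6.658820
β = √(1 − 1/γ²) = √(1 − 1/6.658820²) = 0.98866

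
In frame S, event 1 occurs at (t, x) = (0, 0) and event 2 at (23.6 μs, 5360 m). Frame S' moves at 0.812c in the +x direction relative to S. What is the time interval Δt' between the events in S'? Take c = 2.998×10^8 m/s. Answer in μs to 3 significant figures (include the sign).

γ = 1/√(1 − 0.812²) = 1.7133
Δt' = γ(Δt − vΔx/c²) = 1.7133 × (23.6 μs − 0.812×5360 m / (2.998×10^8 m/s))
= 1.7133 × (9.0826 μs) = 15.6 μs

Δt' ≈ 15.6 μs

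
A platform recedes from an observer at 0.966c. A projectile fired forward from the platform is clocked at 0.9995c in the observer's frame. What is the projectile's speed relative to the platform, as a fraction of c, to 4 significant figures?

u' ≈ 0.9715c

Inverse velocity addition: u' = (u − v)/(1 − uv/c²)
= (0.9995 − 0.966)/(1 − 0.9995×0.966) = 0.03350/0.0344830 = 0.9715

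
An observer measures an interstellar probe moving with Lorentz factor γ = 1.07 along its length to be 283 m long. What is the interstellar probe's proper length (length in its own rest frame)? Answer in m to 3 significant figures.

L₀ ≈ 303 m

γ = 1.07 (given)
L₀ = γL = 1.07 × 283 = 303 m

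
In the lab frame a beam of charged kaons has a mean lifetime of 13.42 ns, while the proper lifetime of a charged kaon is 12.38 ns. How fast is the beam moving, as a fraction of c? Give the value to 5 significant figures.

γ = Δt/τ₀ = 13.42/12.38 = 1.084006
β = √(1 − 1/γ²) = √(1 − 1/1.084006²) = 0.38599

β ≈ 0.38599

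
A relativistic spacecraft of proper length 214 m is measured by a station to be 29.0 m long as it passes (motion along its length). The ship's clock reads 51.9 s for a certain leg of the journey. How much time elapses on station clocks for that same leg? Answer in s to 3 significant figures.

Length contraction ⇒ γ = L₀/L = 214/29.0 = 7.3793
Time dilation: Δt = γτ₀ = 7.3793 × 51.9 s = 383 s

Δt ≈ 383 s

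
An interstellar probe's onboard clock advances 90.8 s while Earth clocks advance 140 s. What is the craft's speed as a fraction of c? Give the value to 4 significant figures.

β ≈ 0.7612

γ = Δt/τ₀ = 140/90.8 = 1.54185
β = √(1 − 1/γ²) = √(1 − 1/1.54185²) = 0.7612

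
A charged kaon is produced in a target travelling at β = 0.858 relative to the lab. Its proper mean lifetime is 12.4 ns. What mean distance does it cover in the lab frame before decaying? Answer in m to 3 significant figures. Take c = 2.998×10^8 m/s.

d ≈ 6.21 m

γ = 1/√(1 − 0.858²) = 1.9469
Dilated lifetime: Δt = γτ₀ = 1.9469 × 12.4 ns = 24.141 ns
d = vΔt = 0.858c × 24.141 ns = 2.5723×10^8 m/s × 2.4141×10^-8 s = 6.21 m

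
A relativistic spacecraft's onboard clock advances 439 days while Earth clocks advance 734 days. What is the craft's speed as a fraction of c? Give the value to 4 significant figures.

β ≈ 0.8014

γ = Δt/τ₀ = 734/439 = 1.67198
β = √(1 − 1/γ²) = √(1 − 1/1.67198²) = 0.8014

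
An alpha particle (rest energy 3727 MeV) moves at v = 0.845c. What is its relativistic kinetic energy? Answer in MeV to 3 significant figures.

γ = 1/√(1 − 0.845²) = 1.8700
K = (γ − 1)m₀c² = (1.8700 − 1) × 3727 MeV = 0.86998 × 3727 MeV = 3240 MeV

K ≈ 3240 MeV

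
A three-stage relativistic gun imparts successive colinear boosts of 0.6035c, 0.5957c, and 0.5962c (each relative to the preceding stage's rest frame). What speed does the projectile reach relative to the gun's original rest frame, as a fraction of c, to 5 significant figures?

Compose boost 2: (0.5957 + 0.6035)/(1 + 0.5957×0.6035) = 1.1992/1.359505 = 0.8820858
Compose boost 3: (0.5962 + 0.8820858)/(1 + 0.5962×0.8820858) = 1.478286/1.525900 = 0.96880

u ≈ 0.96880c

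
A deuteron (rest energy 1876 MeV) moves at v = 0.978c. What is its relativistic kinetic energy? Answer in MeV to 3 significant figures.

γ = 1/√(1 − 0.978²) = 4.7938
K = (γ − 1)m₀c² = (4.7938 − 1) × 1876 MeV = 3.7938 × 1876 MeV = 7120 MeV

K ≈ 7120 MeV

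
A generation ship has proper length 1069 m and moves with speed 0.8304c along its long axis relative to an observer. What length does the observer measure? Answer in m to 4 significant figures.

L ≈ 595.6 m

γ = 1/√(1 − 0.8304²) = 1.79479
Length contraction: L = L₀/γ = 1069/1.79479 = 595.6 m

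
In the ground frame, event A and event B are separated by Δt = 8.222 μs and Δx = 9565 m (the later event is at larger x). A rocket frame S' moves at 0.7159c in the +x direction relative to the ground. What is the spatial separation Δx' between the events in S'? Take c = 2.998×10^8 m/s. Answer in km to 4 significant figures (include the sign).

Δx' ≈ 11.17 km

γ = 1/√(1 − 0.7159²) = 1.43225
Δx' = γ(Δx − vΔt) = 1.43225 × (9565 m − 0.7159×(2.998×10^8 m/s)×8.222×10^-6 s)
= 1.43225 × (7800.34 m) = 11.17 km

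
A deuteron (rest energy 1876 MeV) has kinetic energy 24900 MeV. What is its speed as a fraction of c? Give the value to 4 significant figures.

γ = 1 + K/(m₀c²) = 1 + 24900/1876 = 14.2729
β = √(1 − 1/γ²) = 0.9975

β ≈ 0.9975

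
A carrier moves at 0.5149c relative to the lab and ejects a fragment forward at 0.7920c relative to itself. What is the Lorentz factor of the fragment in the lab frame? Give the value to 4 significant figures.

u_lab = (0.7920 + 0.5149)/(1 + 0.7920×0.5149) = 1.3069/1.407801 = 0.9283274
γ = 1/√(1 − 0.9283274²) = 2.690

γ ≈ 2.690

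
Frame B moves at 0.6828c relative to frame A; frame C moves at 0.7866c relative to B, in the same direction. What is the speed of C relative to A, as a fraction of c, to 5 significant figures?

u ≈ 0.95596c

Compose boost 2: (0.7866 + 0.6828)/(1 + 0.7866×0.6828) = 1.4694/1.537090 = 0.95596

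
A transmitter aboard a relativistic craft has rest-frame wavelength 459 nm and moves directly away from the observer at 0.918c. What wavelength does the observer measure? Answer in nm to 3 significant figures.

Relativistic Doppler: λ_obs = λ_src √((1+β)/(1−β))
= 459 × √(1.9180/0.082000) = 459 × 4.8363 = 2220 nm

λ_obs ≈ 2220 nm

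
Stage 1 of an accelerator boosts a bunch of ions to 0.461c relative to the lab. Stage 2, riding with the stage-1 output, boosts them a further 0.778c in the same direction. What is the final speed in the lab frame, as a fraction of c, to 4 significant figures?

u ≈ 0.9119c

Compose boost 2: (0.778 + 0.461)/(1 + 0.778×0.461) = 1.239/1.35866 = 0.9119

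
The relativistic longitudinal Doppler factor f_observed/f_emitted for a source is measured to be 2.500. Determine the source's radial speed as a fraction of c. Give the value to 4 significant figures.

f_obs/f_src = √((1+β)/(1−β)) = 2.500  ⇒  (1+β)/(1−β) = 6.25000
β = |1 − D²|/(1 + D²) = |1 − 6.25000|/(1 + 6.25000) = 0.7241

β ≈ 0.7241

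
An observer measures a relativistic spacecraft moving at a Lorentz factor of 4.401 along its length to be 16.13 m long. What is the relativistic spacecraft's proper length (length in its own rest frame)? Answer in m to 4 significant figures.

γ = 4.401 (given)
L₀ = γL = 4.401 × 16.13 = 70.99 m

L₀ ≈ 70.99 m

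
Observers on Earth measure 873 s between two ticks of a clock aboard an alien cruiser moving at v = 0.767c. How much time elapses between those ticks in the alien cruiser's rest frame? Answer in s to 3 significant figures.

γ = 1/√(1 − 0.767²) = 1.5585
Proper time: τ₀ = Δt/γ = 873/1.5585 = 560 s

τ₀ ≈ 560 s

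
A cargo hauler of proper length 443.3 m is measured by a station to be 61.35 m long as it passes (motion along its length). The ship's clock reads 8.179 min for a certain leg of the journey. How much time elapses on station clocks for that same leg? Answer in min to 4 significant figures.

Length contraction ⇒ γ = L₀/L = 443.3/61.35 = 7.22575
Time dilation: Δt = γτ₀ = 7.22575 × 8.179 min = 59.10 min

Δt ≈ 59.10 min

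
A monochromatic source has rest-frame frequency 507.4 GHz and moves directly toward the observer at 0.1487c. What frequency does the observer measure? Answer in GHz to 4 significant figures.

f_obs ≈ 589.4 GHz

Relativistic Doppler: f_obs = f_src √((1+β)/(1−β))
= 507.4 × √(1.14870/0.851300) = 507.4 × 1.16161 = 589.4 GHz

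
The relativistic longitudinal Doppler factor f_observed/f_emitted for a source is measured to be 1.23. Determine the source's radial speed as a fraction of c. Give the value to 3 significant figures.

β ≈ 0.204

f_obs/f_src = √((1+β)/(1−β)) = 1.23  ⇒  (1+β)/(1−β) = 1.5129
β = |1 − D²|/(1 + D²) = |1 − 1.5129|/(1 + 1.5129) = 0.204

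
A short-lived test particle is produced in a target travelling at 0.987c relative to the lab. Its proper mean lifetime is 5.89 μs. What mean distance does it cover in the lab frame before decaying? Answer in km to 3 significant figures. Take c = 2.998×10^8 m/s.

d ≈ 10.8 km

γ = 1/√(1 − 0.987²) = 6.2220
Dilated lifetime: Δt = γτ₀ = 6.2220 × 5.89 μs = 36.648 μs
d = vΔt = 0.987c × 36.648 μs = 2.9590×10^8 m/s × 3.6648×10^-5 s = 10.8 km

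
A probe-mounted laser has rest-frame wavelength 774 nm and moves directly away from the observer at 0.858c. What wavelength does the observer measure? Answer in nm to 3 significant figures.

Relativistic Doppler: λ_obs = λ_src √((1+β)/(1−β))
= 774 × √(1.8580/0.14200) = 774 × 3.6173 = 2800 nm

λ_obs ≈ 2800 nm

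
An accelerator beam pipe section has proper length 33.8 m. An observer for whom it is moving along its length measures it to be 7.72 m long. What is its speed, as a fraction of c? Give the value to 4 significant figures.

β ≈ 0.9736

γ = L₀/L = 33.8/7.72 = 4.37824
β = √(1 − 1/γ²) = 0.9736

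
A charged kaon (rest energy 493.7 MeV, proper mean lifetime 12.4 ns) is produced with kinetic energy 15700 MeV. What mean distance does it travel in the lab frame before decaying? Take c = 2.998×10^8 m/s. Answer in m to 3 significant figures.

d ≈ 122 m

γ = 1 + K/(m₀c²) = 1 + 15700/493.7 = 32.801
β = √(1 − 1/γ²) = 0.99954
Dilated lifetime: γτ₀ = 32.801 × 12.4 ns = 406.73 ns
d = βc·γτ₀ = 0.99954 × (2.998×10^8 m/s) × 4.0673×10^-7 s = 122 m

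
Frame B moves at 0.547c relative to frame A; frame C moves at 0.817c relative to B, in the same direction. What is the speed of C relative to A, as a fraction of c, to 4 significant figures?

Compose boost 2: (0.817 + 0.547)/(1 + 0.817×0.547) = 1.364/1.44690 = 0.9427

u ≈ 0.9427c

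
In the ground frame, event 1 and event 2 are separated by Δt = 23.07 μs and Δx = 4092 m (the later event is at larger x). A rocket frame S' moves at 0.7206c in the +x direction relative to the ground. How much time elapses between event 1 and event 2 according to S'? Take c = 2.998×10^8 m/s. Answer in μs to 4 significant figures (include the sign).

γ = 1/√(1 − 0.7206²) = 1.44227
Δt' = γ(Δt − vΔx/c²) = 1.44227 × (23.07 μs − 0.7206×4092 m / (2.998×10^8 m/s))
= 1.44227 × (13.2345 μs) = 19.09 μs

Δt' ≈ 19.09 μs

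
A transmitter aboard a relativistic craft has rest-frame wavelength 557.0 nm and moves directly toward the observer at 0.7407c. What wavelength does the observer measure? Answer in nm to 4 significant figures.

λ_obs ≈ 215.0 nm

Relativistic Doppler: λ_obs = λ_src √((1−β)/(1+β))
= 557.0 × √(0.259300/1.74070) = 557.0 × 0.385957 = 215.0 nm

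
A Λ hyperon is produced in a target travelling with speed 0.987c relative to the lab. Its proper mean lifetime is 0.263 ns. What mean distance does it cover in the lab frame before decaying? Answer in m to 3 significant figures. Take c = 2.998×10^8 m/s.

γ = 1/√(1 − 0.987²) = 6.2220
Dilated lifetime: Δt = γτ₀ = 6.2220 × 0.263 ns = 1.6364 ns
d = vΔt = 0.987c × 1.6364 ns = 2.9590×10^8 m/s × 1.6364×10^-9 s = 0.484 m

d ≈ 0.484 m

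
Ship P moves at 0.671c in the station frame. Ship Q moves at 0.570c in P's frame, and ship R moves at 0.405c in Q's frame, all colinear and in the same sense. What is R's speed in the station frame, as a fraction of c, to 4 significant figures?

u ≈ 0.9553c

Compose boost 2: (0.570 + 0.671)/(1 + 0.570×0.671) = 1.241/1.38247 = 0.897669
Compose boost 3: (0.405 + 0.897669)/(1 + 0.405×0.897669) = 1.30267/1.36356 = 0.9553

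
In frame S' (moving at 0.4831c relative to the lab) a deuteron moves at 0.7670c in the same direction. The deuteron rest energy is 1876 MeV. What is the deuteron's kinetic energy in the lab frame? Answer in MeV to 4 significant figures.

u_lab = (0.7670 + 0.4831)/(1 + 0.7670×0.4831) = 0.9121238
γ = 1/√(1 − 0.9121238²) = 2.43953
K = (γ − 1)m₀c² = (2.43953 − 1) × 1876 = 1.43953 × 1876 = 2701 MeV

K ≈ 2701 MeV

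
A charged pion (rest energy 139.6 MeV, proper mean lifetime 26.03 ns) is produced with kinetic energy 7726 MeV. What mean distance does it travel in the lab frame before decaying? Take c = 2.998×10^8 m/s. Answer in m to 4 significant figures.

γ = 1 + K/(m₀c²) = 1 + 7726/139.6 = 56.3438
β = √(1 − 1/γ²) = 0.999842
Dilated lifetime: γτ₀ = 56.3438 × 26.03 ns = 1466.63 ns
d = βc·γτ₀ = 0.999842 × (2.998×10^8 m/s) × 1.46663×10^-6 s = 439.6 m

d ≈ 439.6 m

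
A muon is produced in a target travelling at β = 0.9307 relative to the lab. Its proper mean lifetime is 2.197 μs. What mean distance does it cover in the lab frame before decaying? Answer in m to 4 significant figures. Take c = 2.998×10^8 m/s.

d ≈ 1676 m

γ = 1/√(1 − 0.9307²) = 2.73386
Dilated lifetime: Δt = γτ₀ = 2.73386 × 2.197 μs = 6.00629 μs
d = vΔt = 0.9307c × 6.00629 μs = 2.79024×10^8 m/s × 6.00629×10^-6 s = 1676 m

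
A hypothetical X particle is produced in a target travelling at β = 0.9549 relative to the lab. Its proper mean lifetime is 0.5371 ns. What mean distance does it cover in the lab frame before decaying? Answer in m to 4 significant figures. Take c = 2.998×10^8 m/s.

d ≈ 0.5178 m

γ = 1/√(1 − 0.9549²) = 3.36782
Dilated lifetime: Δt = γτ₀ = 3.36782 × 0.5371 ns = 1.80886 ns
d = vΔt = 0.9549c × 1.80886 ns = 2.86279×10^8 m/s × 1.80886×10^-9 s = 0.5178 m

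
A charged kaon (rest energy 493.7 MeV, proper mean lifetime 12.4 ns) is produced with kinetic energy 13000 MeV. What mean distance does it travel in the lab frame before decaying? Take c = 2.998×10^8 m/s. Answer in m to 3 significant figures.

γ = 1 + K/(m₀c²) = 1 + 13000/493.7 = 27.332
β = √(1 − 1/γ²) = 0.99933
Dilated lifetime: γτ₀ = 27.332 × 12.4 ns = 338.91 ns
d = βc·γτ₀ = 0.99933 × (2.998×10^8 m/s) × 3.3891×10^-7 s = 102 m

d ≈ 102 m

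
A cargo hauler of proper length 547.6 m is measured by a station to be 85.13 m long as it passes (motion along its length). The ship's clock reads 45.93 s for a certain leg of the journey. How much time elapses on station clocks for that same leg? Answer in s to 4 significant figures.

Δt ≈ 295.4 s

Length contraction ⇒ γ = L₀/L = 547.6/85.13 = 6.43251
Time dilation: Δt = γτ₀ = 6.43251 × 45.93 s = 295.4 s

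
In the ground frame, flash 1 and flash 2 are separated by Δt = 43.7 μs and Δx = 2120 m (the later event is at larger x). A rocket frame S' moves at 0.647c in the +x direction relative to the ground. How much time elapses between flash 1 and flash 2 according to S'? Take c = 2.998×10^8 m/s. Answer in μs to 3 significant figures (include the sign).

γ = 1/√(1 − 0.647²) = 1.3115
Δt' = γ(Δt − vΔx/c²) = 1.3115 × (43.7 μs − 0.647×2120 m / (2.998×10^8 m/s))
= 1.3115 × (39.125 μs) = 51.3 μs

Δt' ≈ 51.3 μs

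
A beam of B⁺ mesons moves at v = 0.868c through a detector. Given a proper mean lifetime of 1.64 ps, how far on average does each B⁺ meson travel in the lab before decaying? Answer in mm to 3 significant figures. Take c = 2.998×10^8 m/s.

d ≈ 0.859 mm

γ = 1/√(1 − 0.868²) = 2.0138
Dilated lifetime: Δt = γτ₀ = 2.0138 × 1.64 ps = 3.3027 ps
d = vΔt = 0.868c × 3.3027 ps = 2.6023×10^8 m/s × 3.3027×10^-12 s = 0.859 mm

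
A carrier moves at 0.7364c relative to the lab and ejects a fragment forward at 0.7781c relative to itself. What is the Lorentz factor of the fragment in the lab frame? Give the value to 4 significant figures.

u_lab = (0.7781 + 0.7364)/(1 + 0.7781×0.7364) = 1.5145/1.572993 = 0.9628143
γ = 1/√(1 − 0.9628143²) = 3.701

γ ≈ 3.701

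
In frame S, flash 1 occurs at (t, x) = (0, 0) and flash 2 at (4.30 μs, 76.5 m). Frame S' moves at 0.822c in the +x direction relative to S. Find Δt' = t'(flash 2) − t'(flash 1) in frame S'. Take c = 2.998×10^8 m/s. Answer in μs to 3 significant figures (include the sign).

Δt' ≈ 7.18 μs

γ = 1/√(1 − 0.822²) = 1.7560
Δt' = γ(Δt − vΔx/c²) = 1.7560 × (4.30 μs − 0.822×76.5 m / (2.998×10^8 m/s))
= 1.7560 × (4.0903 μs) = 7.18 μs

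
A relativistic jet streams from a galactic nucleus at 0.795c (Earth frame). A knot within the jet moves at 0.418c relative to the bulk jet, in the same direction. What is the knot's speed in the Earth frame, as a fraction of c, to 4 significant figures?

u ≈ 0.9104c

Relativistic velocity addition: u = (u' + v)/(1 + u'v/c²)
= (0.418 + 0.795)/(1 + 0.418×0.795) = 1.213/1.33231 = 0.9104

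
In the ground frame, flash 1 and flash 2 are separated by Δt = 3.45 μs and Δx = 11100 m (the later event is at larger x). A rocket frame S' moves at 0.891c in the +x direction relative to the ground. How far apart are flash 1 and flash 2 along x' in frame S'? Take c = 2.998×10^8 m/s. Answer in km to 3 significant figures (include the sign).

γ = 1/√(1 − 0.891²) = 2.2026
Δx' = γ(Δx − vΔt) = 2.2026 × (11100 m − 0.891×(2.998×10^8 m/s)×3.45×10^-6 s)
= 2.2026 × (10178 m) = 22.4 km

Δx' ≈ 22.4 km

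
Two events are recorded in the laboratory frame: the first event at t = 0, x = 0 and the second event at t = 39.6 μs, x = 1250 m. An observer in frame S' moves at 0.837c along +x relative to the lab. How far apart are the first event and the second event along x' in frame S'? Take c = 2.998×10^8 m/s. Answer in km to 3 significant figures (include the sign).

γ = 1/√(1 − 0.837²) = 1.8275
Δx' = γ(Δx − vΔt) = 1.8275 × (1250 m − 0.837×(2.998×10^8 m/s)×39.6×10^-6 s)
= 1.8275 × (-8686.9 m) = -15.9 km

Δx' ≈ -15.9 km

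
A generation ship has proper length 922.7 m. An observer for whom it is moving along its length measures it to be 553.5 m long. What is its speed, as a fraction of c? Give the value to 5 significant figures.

γ = L₀/L = 922.7/553.5 = 1.667028
β = √(1 − 1/γ²) = 0.80010

β ≈ 0.80010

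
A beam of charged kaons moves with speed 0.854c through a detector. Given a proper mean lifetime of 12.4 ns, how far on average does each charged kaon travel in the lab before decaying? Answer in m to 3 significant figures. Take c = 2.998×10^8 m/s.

d ≈ 6.10 m

γ = 1/√(1 − 0.854²) = 1.9221
Dilated lifetime: Δt = γτ₀ = 1.9221 × 12.4 ns = 23.834 ns
d = vΔt = 0.854c × 23.834 ns = 2.5603×10^8 m/s × 2.3834×10^-8 s = 6.10 m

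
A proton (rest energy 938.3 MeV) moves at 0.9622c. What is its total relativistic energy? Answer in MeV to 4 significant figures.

E ≈ 3445 MeV

γ = 1/√(1 − 0.9622²) = 3.67183
E = γm₀c² = 3.67183 × 938.3 MeV = 3445 MeV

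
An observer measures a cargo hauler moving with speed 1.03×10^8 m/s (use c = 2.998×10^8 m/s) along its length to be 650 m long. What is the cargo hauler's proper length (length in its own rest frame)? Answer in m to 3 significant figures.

L₀ ≈ 692 m

β = v/c = 1.03×10^8 / 2.998×10^8 = 0.34356
γ = 1/√(1 − 0.34356²) = 1.0648
L₀ = γL = 1.0648 × 650 = 692 m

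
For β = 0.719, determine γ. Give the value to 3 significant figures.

γ = 1/√(1 − β²) = 1/√(1 − 0.719²) = 1/√(0.48304) = 1.44

γ ≈ 1.44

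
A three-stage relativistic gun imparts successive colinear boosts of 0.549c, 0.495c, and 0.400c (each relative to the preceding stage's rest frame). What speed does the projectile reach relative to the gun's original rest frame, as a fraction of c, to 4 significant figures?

u ≈ 0.9191c

Compose boost 2: (0.495 + 0.549)/(1 + 0.495×0.549) = 1.044/1.27175 = 0.820913
Compose boost 3: (0.400 + 0.820913)/(1 + 0.400×0.820913) = 1.22091/1.32837 = 0.9191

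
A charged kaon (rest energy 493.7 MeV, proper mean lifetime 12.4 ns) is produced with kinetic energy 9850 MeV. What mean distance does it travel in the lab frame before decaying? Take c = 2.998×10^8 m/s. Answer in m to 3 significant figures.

d ≈ 77.8 m

γ = 1 + K/(m₀c²) = 1 + 9850/493.7 = 20.951
β = √(1 − 1/γ²) = 0.99886
Dilated lifetime: γτ₀ = 20.951 × 12.4 ns = 259.80 ns
d = βc·γτ₀ = 0.99886 × (2.998×10^8 m/s) × 2.5980×10^-7 s = 77.8 m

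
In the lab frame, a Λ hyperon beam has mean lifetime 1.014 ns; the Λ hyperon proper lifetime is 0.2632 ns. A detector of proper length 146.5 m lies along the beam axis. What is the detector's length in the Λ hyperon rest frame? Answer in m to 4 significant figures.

L ≈ 38.03 m

Time dilation ⇒ γ = Δt/τ₀ = 1.014/0.2632 = 3.85258
Length contraction: L = L₀/γ = 146.5/3.85258 = 38.03 m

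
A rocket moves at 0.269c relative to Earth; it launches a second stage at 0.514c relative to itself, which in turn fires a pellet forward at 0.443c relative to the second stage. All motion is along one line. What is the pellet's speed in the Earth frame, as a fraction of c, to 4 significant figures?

u ≈ 0.8668c

Compose boost 2: (0.514 + 0.269)/(1 + 0.514×0.269) = 0.7830/1.13827 = 0.687888
Compose boost 3: (0.443 + 0.687888)/(1 + 0.443×0.687888) = 1.13089/1.30473 = 0.8668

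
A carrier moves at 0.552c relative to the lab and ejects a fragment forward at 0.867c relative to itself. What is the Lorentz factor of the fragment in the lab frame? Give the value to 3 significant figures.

u_lab = (0.867 + 0.552)/(1 + 0.867×0.552) = 1.419/1.47858 = 0.959702
γ = 1/√(1 − 0.959702²) = 3.56

γ ≈ 3.56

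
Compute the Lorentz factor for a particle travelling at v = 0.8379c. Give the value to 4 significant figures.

γ = 1/√(1 − β²) = 1/√(1 − 0.8379²) = 1/√(0.297924) = 1.832

γ ≈ 1.832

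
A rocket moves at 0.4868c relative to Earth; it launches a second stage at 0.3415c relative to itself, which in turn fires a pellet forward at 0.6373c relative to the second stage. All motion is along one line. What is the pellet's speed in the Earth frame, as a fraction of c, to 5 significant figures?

Compose boost 2: (0.3415 + 0.4868)/(1 + 0.3415×0.4868) = 0.82830/1.166242 = 0.7102298
Compose boost 3: (0.6373 + 0.7102298)/(1 + 0.6373×0.7102298) = 1.347530/1.452629 = 0.92765

u ≈ 0.92765c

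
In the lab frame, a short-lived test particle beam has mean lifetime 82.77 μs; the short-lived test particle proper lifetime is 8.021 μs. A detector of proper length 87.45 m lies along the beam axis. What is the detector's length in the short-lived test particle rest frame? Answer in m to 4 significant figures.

Time dilation ⇒ γ = Δt/τ₀ = 82.77/8.021 = 10.3192
Length contraction: L = L₀/γ = 87.45/10.3192 = 8.475 m

L ≈ 8.475 m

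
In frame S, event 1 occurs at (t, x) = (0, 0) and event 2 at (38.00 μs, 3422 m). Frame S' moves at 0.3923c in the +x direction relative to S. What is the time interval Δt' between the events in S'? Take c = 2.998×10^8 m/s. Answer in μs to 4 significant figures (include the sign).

Δt' ≈ 36.44 μs

γ = 1/√(1 − 0.3923²) = 1.08715
Δt' = γ(Δt − vΔx/c²) = 1.08715 × (38.00 μs − 0.3923×3422 m / (2.998×10^8 m/s))
= 1.08715 × (33.5222 μs) = 36.44 μs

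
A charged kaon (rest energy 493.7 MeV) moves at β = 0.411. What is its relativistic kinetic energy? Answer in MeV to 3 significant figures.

γ = 1/√(1 − 0.411²) = 1.0969
K = (γ − 1)m₀c² = (1.0969 − 1) × 493.7 MeV = 0.096930 × 493.7 MeV = 47.9 MeV

K ≈ 47.9 MeV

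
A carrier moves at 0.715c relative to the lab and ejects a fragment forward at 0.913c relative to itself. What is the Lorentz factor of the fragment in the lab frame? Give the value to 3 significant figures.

u_lab = (0.913 + 0.715)/(1 + 0.913×0.715) = 1.628/1.65280 = 0.984998
γ = 1/√(1 − 0.984998²) = 5.79

γ ≈ 5.79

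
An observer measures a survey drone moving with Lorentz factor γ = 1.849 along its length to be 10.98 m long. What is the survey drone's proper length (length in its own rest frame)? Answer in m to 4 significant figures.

γ = 1.849 (given)
L₀ = γL = 1.849 × 10.98 = 20.30 m

L₀ ≈ 20.30 m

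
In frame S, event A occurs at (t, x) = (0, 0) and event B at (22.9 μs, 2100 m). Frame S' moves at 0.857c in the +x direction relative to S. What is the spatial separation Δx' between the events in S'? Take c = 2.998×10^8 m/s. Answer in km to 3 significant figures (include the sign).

γ = 1/√(1 − 0.857²) = 1.9406
Δx' = γ(Δx − vΔt) = 1.9406 × (2100 m − 0.857×(2.998×10^8 m/s)×22.9×10^-6 s)
= 1.9406 × (-3783.7 m) = -7.34 km

Δx' ≈ -7.34 km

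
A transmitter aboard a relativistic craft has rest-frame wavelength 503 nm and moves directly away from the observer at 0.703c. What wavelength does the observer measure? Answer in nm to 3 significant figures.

Relativistic Doppler: λ_obs = λ_src √((1+β)/(1−β))
= 503 × √(1.7030/0.29700) = 503 × 2.3946 = 1200 nm

λ_obs ≈ 1200 nm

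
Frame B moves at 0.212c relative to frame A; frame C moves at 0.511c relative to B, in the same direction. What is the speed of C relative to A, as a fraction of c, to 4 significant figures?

Compose boost 2: (0.511 + 0.212)/(1 + 0.511×0.212) = 0.7230/1.10833 = 0.6523

u ≈ 0.6523c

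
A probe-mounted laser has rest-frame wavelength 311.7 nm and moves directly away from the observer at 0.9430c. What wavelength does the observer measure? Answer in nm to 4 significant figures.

Relativistic Doppler: λ_obs = λ_src √((1+β)/(1−β))
= 311.7 × √(1.94300/0.0570000) = 311.7 × 5.83847 = 1820 nm

λ_obs ≈ 1820 nm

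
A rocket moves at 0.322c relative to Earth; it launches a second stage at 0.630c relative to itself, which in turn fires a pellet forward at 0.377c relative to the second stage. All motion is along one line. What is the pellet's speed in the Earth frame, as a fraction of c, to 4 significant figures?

u ≈ 0.8999c

Compose boost 2: (0.630 + 0.322)/(1 + 0.630×0.322) = 0.9520/1.20286 = 0.791447
Compose boost 3: (0.377 + 0.791447)/(1 + 0.377×0.791447) = 1.16845/1.29838 = 0.8999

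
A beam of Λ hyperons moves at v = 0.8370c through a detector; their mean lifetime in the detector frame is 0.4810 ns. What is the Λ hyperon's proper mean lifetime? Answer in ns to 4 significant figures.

τ₀ ≈ 0.2632 ns

γ = 1/√(1 − 0.8370²) = 1.82748
Proper time: τ₀ = Δt/γ = 0.4810/1.82748 = 0.2632 ns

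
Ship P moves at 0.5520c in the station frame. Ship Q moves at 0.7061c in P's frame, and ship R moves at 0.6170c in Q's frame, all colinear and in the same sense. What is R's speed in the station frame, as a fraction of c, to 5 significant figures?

Compose boost 2: (0.7061 + 0.5520)/(1 + 0.7061×0.5520) = 1.2581/1.389767 = 0.9052595
Compose boost 3: (0.6170 + 0.9052595)/(1 + 0.6170×0.9052595) = 1.522260/1.558545 = 0.97672

u ≈ 0.97672c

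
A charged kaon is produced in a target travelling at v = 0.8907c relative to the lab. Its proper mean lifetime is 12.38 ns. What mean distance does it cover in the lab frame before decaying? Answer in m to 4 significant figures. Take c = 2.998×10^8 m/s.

d ≈ 7.272 m

γ = 1/√(1 − 0.8907²) = 2.19978
Dilated lifetime: Δt = γτ₀ = 2.19978 × 12.38 ns = 27.2332 ns
d = vΔt = 0.8907c × 27.2332 ns = 2.67032×10^8 m/s × 2.72332×10^-8 s = 7.272 m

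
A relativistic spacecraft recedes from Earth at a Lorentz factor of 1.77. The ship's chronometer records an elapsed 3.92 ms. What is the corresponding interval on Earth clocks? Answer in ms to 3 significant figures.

γ = 1.77 (given)
Time dilation: Δt = γτ₀ = 1.77 × 3.92 ms = 6.94 ms

Δt ≈ 6.94 ms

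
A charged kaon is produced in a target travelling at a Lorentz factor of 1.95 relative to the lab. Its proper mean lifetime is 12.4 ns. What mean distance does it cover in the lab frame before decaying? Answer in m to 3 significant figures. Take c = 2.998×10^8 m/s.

β = √(1 − 1/γ²) = √(1 − 1/1.95²) = 0.85850
Dilated lifetime: Δt = γτ₀ = 1.95 × 12.4 ns = 24.180 ns
d = vΔt = 0.85850c × 24.180 ns = 2.5738×10^8 m/s × 2.4180×10^-8 s = 6.22 m

d ≈ 6.22 m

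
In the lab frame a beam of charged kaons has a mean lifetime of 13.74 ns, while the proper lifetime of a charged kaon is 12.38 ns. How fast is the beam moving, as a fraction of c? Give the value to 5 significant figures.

γ = Δt/τ₀ = 13.74/12.38 = 1.109855
β = √(1 − 1/γ²) = √(1 − 1/1.109855²) = 0.43378

β ≈ 0.43378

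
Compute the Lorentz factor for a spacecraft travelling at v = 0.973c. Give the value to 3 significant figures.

γ ≈ 4.33

γ = 1/√(1 − β²) = 1/√(1 − 0.973²) = 1/√(0.053271) = 4.33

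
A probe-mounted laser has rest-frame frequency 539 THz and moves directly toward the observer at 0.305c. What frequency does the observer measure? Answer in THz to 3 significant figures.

f_obs ≈ 739 THz

Relativistic Doppler: f_obs = f_src √((1+β)/(1−β))
= 539 × √(1.3050/0.69500) = 539 × 1.3703 = 739 THz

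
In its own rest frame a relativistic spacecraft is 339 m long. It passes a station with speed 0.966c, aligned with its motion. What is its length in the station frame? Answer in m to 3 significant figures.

L ≈ 87.6 m

γ = 1/√(1 − 0.966²) = 3.8678
Length contraction: L = L₀/γ = 339/3.8678 = 87.6 m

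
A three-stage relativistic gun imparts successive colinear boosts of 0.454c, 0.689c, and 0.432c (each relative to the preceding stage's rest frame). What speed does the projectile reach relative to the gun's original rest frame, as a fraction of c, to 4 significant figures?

u ≈ 0.9466c

Compose boost 2: (0.689 + 0.454)/(1 + 0.689×0.454) = 1.143/1.31281 = 0.870654
Compose boost 3: (0.432 + 0.870654)/(1 + 0.432×0.870654) = 1.30265/1.37612 = 0.9466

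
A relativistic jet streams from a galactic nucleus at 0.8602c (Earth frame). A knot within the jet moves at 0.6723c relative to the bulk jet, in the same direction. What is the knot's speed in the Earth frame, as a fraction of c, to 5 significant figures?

Relativistic velocity addition: u = (u' + v)/(1 + u'v/c²)
= (0.6723 + 0.8602)/(1 + 0.6723×0.8602) = 1.5325/1.578312 = 0.97097

u ≈ 0.97097c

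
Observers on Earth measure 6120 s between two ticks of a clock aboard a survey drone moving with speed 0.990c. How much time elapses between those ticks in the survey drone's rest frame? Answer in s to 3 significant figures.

γ = 1/√(1 − 0.990²) = 7.0888
Proper time: τ₀ = Δt/γ = 6120/7.0888 = 863 s

τ₀ ≈ 863 s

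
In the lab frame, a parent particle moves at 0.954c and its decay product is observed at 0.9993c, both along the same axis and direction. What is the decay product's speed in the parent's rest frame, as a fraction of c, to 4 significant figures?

Inverse velocity addition: u' = (u − v)/(1 − uv/c²)
= (0.9993 − 0.954)/(1 − 0.9993×0.954) = 0.04530/0.0466678 = 0.9707

u' ≈ 0.9707c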